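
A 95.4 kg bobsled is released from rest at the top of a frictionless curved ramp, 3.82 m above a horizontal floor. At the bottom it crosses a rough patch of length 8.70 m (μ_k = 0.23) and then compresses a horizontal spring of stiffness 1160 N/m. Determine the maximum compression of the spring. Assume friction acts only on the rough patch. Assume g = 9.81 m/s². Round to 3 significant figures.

x = 1.71 m

Initial energy: E₁ = mgh = (95.4)(9.81)(3.82) = 3575.0 J
Friction removes W_f = μ_k mg d = (0.23)(95.4)(9.81)(8.70) = 1873 J
Energy reaching the spring: E = 3575.0 − 1873 = 1702.4 J
At max compression ½kx² = E ⇒ x = √(2E/k) = √(2 × 1702.4/1160) = 1.713 m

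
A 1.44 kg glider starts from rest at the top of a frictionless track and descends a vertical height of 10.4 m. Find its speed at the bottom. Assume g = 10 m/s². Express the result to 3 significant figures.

v = 14.4 m/s

Energy conservation between the two points: mgh = ½mv²
The mass cancels from both sides.
v = √(2gh) = √(2 × 10 × 10.4) = √208.00 = 14.42 m/s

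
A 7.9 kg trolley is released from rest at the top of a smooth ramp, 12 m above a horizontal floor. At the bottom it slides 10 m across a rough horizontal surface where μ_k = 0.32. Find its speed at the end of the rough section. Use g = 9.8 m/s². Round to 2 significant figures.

Energy bookkeeping (friction removes W_f = μ_k N d):
mgh = ½mv² + μ_k m g d
W_f = μ_k mg d = (0.32)(7.9)(9.8)(10) = 247.7 J
½mv² = mgh − W_f = 929.04 − 247.7 = 681.30 J
v = √(2 × 681.30/7.9) = 13.13 m/s

v = 13 m/s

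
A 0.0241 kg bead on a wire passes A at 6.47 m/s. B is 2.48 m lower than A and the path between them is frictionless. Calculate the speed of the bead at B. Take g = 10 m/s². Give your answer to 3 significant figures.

Energy conservation between the two points: ½mv₀² + mgh = ½mv²
v² = v₀² + 2gh = (6.47)² + 2(10)(2.48) = 91.461
v = √91.461 = 9.564 m/s

v = 9.56 m/s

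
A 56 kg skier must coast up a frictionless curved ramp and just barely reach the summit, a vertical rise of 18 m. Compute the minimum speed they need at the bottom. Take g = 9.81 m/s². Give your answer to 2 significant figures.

v = 19 m/s

At the top they are momentarily at rest, so all KE converts to PE: ½mv² = mgh
v = √(2gh) = √(2 × 9.81 × 18) = 18.79 m/s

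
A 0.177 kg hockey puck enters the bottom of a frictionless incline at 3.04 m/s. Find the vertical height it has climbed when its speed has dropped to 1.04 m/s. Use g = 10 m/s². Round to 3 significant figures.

h = 0.408 m

Conservation of energy: ½mv₁² = ½mv₂² + mgh
h = (v₁² − v₂²)/(2g) = (3.04² − 1.04²)/(2 × 10) = 0.4080 m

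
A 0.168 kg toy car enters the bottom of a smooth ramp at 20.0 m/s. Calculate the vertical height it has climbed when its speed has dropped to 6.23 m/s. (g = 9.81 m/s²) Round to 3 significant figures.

h = 18.4 m

Conservation of energy: ½mv₁² = ½mv₂² + mgh
h = (v₁² − v₂²)/(2g) = (20.0² − 6.23²)/(2 × 9.81) = 18.41 m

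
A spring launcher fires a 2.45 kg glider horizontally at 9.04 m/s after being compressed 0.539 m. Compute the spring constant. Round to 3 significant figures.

Energy stored in the spring equals the launch KE: ½kx² = ½mv²
k = mv²/x² = (2.45)(9.04)²/(0.539)² = 689.2 N/m

k = 689 N/m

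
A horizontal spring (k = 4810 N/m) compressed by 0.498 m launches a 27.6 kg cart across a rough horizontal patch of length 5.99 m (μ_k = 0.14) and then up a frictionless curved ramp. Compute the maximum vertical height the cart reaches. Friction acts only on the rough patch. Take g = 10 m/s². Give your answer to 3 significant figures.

Spring energy: E₀ = ½kx² = ½(4810)(0.498)² = 596.45 J
Friction: W_f = μ_k mg d = (0.14)(27.6)(10)(5.99) = 231.5 J
Energy at base of ramp: E = 596.45 − 231.5 = 365.00 J
At max height all remaining energy is PE: mgh = E ⇒ h = E/(mg) = 365.00/(27.6 × 10) = 1.322 m

h = 1.32 m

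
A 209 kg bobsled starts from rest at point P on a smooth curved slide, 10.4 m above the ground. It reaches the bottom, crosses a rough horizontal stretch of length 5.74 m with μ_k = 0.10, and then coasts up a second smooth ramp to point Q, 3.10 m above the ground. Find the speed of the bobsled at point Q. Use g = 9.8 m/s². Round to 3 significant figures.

v = 11.5 m/s

Energy at P: mgh₁ = (209)(9.8)(10.4) = 21301 J
Friction loss: W_f = μ_k mg d = 1176 J
At Q: ½mv² + mgh₂ = mgh₁ − W_f
½mv² = 21301 − 1176 − 6349.4 = 13776 J
v = √(2 × 13776/209) = 11.48 m/s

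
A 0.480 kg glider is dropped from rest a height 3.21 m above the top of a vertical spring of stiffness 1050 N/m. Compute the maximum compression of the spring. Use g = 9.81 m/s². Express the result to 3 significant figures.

Measuring PE from the top of the relaxed spring, at max compression the glider has dropped H + x with zero KE, so:
mg(H + x) = ½kx²
½(1050)x² − (0.480)(9.81)x − (0.480)(9.81)(3.21) = 0
525.0x² − 4.709x − 15.12 = 0
x = [4.709 + √(22.17 + 31742)]/(2 × 525.0) = 0.1742 m

x = 0.174 m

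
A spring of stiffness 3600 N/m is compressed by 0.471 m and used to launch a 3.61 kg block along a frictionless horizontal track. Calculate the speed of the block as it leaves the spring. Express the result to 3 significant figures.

v = 14.9 m/s

Spring PE converts entirely to kinetic energy: ½kx² = ½mv²
v = x√(k/m) = 0.471 × √(3600/3.61) = 14.87 m/s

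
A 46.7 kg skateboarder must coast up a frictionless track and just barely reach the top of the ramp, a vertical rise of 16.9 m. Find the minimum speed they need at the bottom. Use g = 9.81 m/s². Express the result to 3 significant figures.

At the top they are momentarily at rest, so all KE converts to PE: ½mv² = mgh
v = √(2gh) = √(2 × 9.81 × 16.9) = 18.21 m/s

v = 18.2 m/s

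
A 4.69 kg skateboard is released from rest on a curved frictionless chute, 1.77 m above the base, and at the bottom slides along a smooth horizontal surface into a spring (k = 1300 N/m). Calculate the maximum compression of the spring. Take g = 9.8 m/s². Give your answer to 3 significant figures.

x = 0.354 m

Energy conservation (no friction) from release to max compression: mgh = ½kx²
x = √(2mgh/k) = √(2 × 4.69 × 9.8 × 1.77 / 1300) = 0.3538 m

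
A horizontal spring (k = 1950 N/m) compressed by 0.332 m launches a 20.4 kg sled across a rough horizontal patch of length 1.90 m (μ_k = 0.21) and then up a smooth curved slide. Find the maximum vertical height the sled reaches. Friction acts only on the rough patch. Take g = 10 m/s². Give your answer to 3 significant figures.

h = 0.128 m

Spring energy: E₀ = ½kx² = ½(1950)(0.332)² = 107.47 J
Friction: W_f = μ_k mg d = (0.21)(20.4)(10)(1.90) = 81.40 J
Energy at base of ramp: E = 107.47 − 81.40 = 26.072 J
At max height all remaining energy is PE: mgh = E ⇒ h = E/(mg) = 26.072/(20.4 × 10) = 0.1278 m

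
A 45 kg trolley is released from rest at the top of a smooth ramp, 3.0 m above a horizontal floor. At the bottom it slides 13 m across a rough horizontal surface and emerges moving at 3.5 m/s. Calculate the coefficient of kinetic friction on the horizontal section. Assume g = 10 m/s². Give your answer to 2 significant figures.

μ_k = 0.18

Energy at the top = energy at the end + work done against friction:
mgh = ½mv² + μ_k m g d
mgh = 1350.0 J; ½mv² = 275.62 J
W_f = 1350.0 − 275.62 = 1074 J
μ_k = W_f/(mg·d) = 1074/(450.0 × 13) = 0.1837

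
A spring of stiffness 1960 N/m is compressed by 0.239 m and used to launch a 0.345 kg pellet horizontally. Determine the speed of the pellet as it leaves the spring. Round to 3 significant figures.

The pellet leaves the spring when the spring is at natural length, so ½kx² = ½mv²
v = x√(k/m) = 0.239 × √(1960/0.345) = 18.01 m/s

v = 18.0 m/s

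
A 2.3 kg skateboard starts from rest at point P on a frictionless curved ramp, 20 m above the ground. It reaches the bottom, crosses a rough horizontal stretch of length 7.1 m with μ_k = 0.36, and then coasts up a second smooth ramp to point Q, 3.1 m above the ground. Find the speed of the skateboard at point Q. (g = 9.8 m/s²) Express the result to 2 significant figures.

v = 17 m/s

Energy at P: mgh₁ = (2.3)(9.8)(20) = 450.80 J
Friction loss: W_f = μ_k mg d = 57.61 J
At Q: ½mv² + mgh₂ = mgh₁ − W_f
½mv² = 450.80 − 57.61 − 69.874 = 323.31 J
v = √(2 × 323.31/2.3) = 16.77 m/s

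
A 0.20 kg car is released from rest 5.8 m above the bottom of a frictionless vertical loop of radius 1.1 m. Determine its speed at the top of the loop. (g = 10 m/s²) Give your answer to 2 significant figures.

Energy conservation: mgh = ½mv_top² + mg(2r)
v_top² = 2g(h − 2r) = 2(10)(5.8 − 2.200) = 72.00
v_top = 8.485 m/s

v = 8.5 m/s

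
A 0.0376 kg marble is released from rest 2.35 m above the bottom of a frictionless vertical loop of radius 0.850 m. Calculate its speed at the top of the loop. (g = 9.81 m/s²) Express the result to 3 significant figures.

Energy conservation: mgh = ½mv_top² + mg(2r)
v_top² = 2g(h − 2r) = 2(9.81)(2.35 − 1.700) = 12.75
v_top = 3.571 m/s

v = 3.57 m/s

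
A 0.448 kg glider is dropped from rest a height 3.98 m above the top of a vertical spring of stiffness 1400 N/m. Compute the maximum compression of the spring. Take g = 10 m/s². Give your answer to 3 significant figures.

Measuring PE from the top of the relaxed spring, at max compression the glider has dropped H + x with zero KE, so:
mg(H + x) = ½kx²
½(1400)x² − (0.448)(10)x − (0.448)(10)(3.98) = 0
700.0x² − 4.480x − 17.83 = 0
x = [4.480 + √(20.07 + 49925)]/(2 × 700.0) = 0.1628 m

x = 0.163 m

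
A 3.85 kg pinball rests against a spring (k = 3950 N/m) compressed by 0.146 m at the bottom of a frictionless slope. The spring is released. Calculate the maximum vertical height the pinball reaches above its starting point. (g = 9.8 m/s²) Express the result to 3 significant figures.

h = 1.12 m

Energy conservation from release to the highest point: ½kx² = mgh
h = kx²/(2mg) = (3950)(0.146)²/(2 × 3.85 × 9.8) = 1.116 m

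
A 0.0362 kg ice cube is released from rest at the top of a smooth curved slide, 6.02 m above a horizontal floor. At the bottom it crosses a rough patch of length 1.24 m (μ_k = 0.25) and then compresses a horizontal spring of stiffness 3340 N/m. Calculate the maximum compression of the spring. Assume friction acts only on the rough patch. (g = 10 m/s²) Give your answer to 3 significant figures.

Initial energy: E₁ = mgh = (0.0362)(10)(6.02) = 2.1792 J
Friction removes W_f = μ_k mg d = (0.25)(0.0362)(10)(1.24) = 0.1122 J
Energy reaching the spring: E = 2.1792 − 0.1122 = 2.0670 J
At max compression ½kx² = E ⇒ x = √(2E/k) = √(2 × 2.0670/3340) = 0.03518 m

x = 0.0352 m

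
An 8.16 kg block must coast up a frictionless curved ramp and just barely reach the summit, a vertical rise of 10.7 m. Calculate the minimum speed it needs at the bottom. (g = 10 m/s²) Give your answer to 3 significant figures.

v = 14.6 m/s

At the top it is momentarily at rest, so all KE converts to PE: ½mv² = mgh
v = √(2gh) = √(2 × 10 × 10.7) = 14.63 m/s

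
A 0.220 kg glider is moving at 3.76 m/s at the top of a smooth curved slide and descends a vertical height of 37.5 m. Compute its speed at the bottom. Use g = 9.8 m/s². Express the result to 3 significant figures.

v = 27.4 m/s

By conservation of mechanical energy, ½mv₀² + mgh = ½mv²
The mass cancels from both sides.
v² = v₀² + 2gh = (3.76)² + 2(9.8)(37.5) = 749.14
v = √749.14 = 27.37 m/s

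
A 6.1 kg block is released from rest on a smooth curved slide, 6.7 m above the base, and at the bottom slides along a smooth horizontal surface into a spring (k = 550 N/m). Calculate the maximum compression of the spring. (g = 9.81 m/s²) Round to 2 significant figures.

x = 1.2 m

Gravitational PE at the top equals spring PE at max compression: mgh = ½kx²
x = √(2mgh/k) = √(2 × 6.1 × 9.81 × 6.7 / 550) = 1.207 m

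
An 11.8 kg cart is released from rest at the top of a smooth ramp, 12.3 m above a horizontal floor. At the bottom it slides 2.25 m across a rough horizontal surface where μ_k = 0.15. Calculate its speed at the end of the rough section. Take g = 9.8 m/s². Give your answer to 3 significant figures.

v = 15.3 m/s

Applying the work–energy principle:
mgh = ½mv² + μ_k m g d
W_f = μ_k mg d = (0.15)(11.8)(9.8)(2.25) = 39.03 J
½mv² = mgh − W_f = 1422.4 − 39.03 = 1383.3 J
v = √(2 × 1383.3/11.8) = 15.31 m/s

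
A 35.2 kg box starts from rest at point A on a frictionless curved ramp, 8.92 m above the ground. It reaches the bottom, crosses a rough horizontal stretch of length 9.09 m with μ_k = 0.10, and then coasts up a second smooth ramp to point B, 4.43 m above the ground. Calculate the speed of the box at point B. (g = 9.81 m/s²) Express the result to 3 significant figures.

Energy at A: mgh₁ = (35.2)(9.81)(8.92) = 3080.2 J
Friction loss: W_f = μ_k mg d = 313.9 J
At B: ½mv² + mgh₂ = mgh₁ − W_f
½mv² = 3080.2 − 313.9 − 1529.7 = 1236.6 J
v = √(2 × 1236.6/35.2) = 8.382 m/s

v = 8.38 m/s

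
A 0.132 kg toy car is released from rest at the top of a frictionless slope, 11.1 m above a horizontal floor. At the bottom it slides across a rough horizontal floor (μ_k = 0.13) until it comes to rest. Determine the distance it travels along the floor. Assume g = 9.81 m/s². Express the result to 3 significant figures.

d = 85.4 m

Applying the work–energy principle:
At rest all PE has been dissipated by friction: mgh = μ_k m g d
d = h/μ_k = 11.1/0.13 = 85.38 m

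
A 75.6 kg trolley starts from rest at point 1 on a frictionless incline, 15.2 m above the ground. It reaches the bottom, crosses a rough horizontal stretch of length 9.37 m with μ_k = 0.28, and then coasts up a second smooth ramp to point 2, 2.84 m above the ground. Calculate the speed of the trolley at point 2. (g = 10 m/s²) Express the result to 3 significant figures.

v = 14.0 m/s

Energy at 1: mgh₁ = (75.6)(10)(15.2) = 11491 J
Friction loss: W_f = μ_k mg d = 1983 J
At 2: ½mv² + mgh₂ = mgh₁ − W_f
½mv² = 11491 − 1983 − 2147.0 = 7360.7 J
v = √(2 × 7360.7/75.6) = 13.95 m/s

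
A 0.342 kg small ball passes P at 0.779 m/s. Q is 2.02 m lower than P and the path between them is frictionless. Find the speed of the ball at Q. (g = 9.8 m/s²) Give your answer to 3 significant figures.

v = 6.34 m/s

Equating total energy at the two states: ½mv₀² + mgh = ½mv²
The mass cancels from both sides.
v² = v₀² + 2gh = (0.779)² + 2(9.8)(2.02) = 40.199
v = √40.199 = 6.340 m/s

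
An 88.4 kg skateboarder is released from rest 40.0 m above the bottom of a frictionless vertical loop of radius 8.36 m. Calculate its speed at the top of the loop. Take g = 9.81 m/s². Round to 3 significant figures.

v = 21.4 m/s

Energy conservation: mgh = ½mv_top² + mg(2r)
v_top² = 2g(h − 2r) = 2(9.81)(40.0 − 16.72) = 456.8
v_top = 21.37 m/s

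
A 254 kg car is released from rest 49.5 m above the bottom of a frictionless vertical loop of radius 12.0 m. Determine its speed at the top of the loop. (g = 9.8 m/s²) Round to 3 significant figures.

v = 22.4 m/s

Energy conservation: mgh = ½mv_top² + mg(2r)
v_top² = 2g(h − 2r) = 2(9.8)(49.5 − 24.00) = 499.8
v_top = 22.36 m/s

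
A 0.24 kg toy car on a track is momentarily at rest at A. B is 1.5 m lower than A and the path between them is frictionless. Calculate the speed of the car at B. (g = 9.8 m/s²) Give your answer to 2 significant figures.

Energy conservation between the two points: mgh = ½mv²
v = √(2gh) = √(2 × 9.8 × 1.5) = √29.400 = 5.422 m/s

v = 5.4 m/s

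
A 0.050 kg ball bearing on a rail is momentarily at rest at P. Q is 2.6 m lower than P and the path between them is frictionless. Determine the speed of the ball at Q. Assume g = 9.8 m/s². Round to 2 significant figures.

Energy conservation between the two points: mgh = ½mv²
v = √(2gh) = √(2 × 9.8 × 2.6) = √50.960 = 7.139 m/s

v = 7.1 m/s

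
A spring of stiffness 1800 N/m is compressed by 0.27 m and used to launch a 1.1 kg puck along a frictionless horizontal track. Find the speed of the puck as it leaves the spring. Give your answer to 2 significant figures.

v = 11 m/s

Conservation of energy: ½kx² = ½mv²
v = x√(k/m) = 0.27 × √(1800/1.1) = 10.92 m/s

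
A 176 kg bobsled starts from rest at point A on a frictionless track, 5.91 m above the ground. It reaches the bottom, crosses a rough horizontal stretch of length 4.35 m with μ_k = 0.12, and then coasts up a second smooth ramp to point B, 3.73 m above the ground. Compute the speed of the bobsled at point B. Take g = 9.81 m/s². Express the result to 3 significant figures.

v = 5.70 m/s

Energy at A: mgh₁ = (176)(9.81)(5.91) = 10204 J
Friction loss: W_f = μ_k mg d = 901.3 J
At B: ½mv² + mgh₂ = mgh₁ − W_f
½mv² = 10204 − 901.3 − 6440.1 = 2862.6 J
v = √(2 × 2862.6/176) = 5.704 m/s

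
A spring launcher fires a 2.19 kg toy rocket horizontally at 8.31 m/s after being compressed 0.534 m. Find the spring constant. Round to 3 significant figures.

k = 530 N/m

Energy stored in the spring equals the launch KE: ½kx² = ½mv²
k = mv²/x² = (2.19)(8.31)²/(0.534)² = 530.4 N/m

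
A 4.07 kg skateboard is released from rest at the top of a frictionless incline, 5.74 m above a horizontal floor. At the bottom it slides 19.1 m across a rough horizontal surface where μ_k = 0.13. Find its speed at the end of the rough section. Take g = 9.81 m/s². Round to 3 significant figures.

Energy at the top = energy at the end + work done against friction:
mgh = ½mv² + μ_k m g d
W_f = μ_k mg d = (0.13)(4.07)(9.81)(19.1) = 99.14 J
½mv² = mgh − W_f = 229.18 − 99.14 = 130.04 J
v = √(2 × 130.04/4.07) = 7.994 m/s

v = 7.99 m/s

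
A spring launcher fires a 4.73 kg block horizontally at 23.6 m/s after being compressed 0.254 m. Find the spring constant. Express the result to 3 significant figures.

k = 40800 N/m

Spring PE at full compression equals KE at release: ½kx² = ½mv²
k = mv²/x² = (4.73)(23.6)²/(0.254)² = 40834 N/m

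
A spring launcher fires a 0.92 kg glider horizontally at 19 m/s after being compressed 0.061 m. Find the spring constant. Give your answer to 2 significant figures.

Energy stored in the spring equals the launch KE: ½kx² = ½mv²
k = mv²/x² = (0.92)(19)²/(0.061)² = 89256 N/m

k = 89000 N/m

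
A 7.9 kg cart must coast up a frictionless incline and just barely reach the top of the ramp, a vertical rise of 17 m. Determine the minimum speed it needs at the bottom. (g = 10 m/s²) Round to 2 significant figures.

v = 18 m/s

At the top it is momentarily at rest, so all KE converts to PE: ½mv² = mgh
v = √(2gh) = √(2 × 10 × 17) = 18.44 m/s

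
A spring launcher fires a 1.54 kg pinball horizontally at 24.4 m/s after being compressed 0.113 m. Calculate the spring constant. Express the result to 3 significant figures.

k = 71800 N/m

Energy stored in the spring equals the launch KE: ½kx² = ½mv²
k = mv²/x² = (1.54)(24.4)²/(0.113)² = 71803 N/m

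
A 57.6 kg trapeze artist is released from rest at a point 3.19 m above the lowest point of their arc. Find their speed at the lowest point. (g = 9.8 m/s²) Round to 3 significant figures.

Equating total energy at the two states: mgh = ½mv²
v = √(2gh) = √(2 × 9.8 × 3.19) = √62.524 = 7.907 m/s

v = 7.91 m/s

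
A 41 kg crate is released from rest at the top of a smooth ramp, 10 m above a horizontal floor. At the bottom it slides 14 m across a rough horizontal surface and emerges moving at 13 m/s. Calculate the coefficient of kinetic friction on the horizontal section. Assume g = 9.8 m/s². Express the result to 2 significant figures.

Applying the work–energy principle:
mgh = ½mv² + μ_k m g d
mgh = 4018.0 J; ½mv² = 3464.5 J
W_f = 4018.0 − 3464.5 = 553.5 J
μ_k = W_f/(mg·d) = 553.5/(401.8 × 14) = 0.09840

μ_k = 0.098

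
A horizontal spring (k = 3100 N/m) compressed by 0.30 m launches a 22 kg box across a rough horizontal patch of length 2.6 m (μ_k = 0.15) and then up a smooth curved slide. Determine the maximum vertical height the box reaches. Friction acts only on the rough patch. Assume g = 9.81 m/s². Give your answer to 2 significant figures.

Spring energy: E₀ = ½kx² = ½(3100)(0.30)² = 139.50 J
Friction: W_f = μ_k mg d = (0.15)(22)(9.81)(2.6) = 84.17 J
Energy at base of ramp: E = 139.50 − 84.17 = 55.330 J
At max height all remaining energy is PE: mgh = E ⇒ h = E/(mg) = 55.330/(22 × 9.81) = 0.2564 m

h = 0.26 m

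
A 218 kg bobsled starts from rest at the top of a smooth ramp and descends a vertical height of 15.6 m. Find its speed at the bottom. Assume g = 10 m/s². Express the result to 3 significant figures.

v = 17.7 m/s

Energy conservation between the two points: mgh = ½mv²
The mass cancels from both sides.
v = √(2gh) = √(2 × 10 × 15.6) = √312.00 = 17.66 m/s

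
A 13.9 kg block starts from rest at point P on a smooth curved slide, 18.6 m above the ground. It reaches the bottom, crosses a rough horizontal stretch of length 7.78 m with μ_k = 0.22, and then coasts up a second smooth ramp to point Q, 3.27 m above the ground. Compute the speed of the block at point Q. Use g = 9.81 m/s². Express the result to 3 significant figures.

Energy at P: mgh₁ = (13.9)(9.81)(18.6) = 2536.3 J
Friction loss: W_f = μ_k mg d = 233.4 J
At Q: ½mv² + mgh₂ = mgh₁ − W_f
½mv² = 2536.3 − 233.4 − 445.89 = 1857.0 J
v = √(2 × 1857.0/13.9) = 16.35 m/s

v = 16.3 m/s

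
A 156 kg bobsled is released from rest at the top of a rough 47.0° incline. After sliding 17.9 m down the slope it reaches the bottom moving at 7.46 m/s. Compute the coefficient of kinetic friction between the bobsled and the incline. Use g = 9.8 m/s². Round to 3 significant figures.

The energy dissipated by friction is the PE lost minus the KE gained:
mgL sinθ = 20014 J; ½mv² = 4340.8 J
W_f = 20014 − 4340.8 = 15673 J
μ_k = W_f/(mg cosθ · L) = 15673/(1043 × 17.9) = 0.8398

μ_k = 0.840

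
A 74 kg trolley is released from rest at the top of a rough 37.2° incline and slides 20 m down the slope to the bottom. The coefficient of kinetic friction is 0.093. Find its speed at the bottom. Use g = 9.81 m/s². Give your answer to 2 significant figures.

v = 14 m/s

Taking the bottom as reference, mgh = ½mv² + μ_k N L with h = L sinθ, N = mg cosθ:
mgh = mgL sinθ = (74)(9.81)(20)sin37.2° = 8778.1 J
W_f = μ_k mg cosθ · L = (0.093)(74)(9.81)cos37.2°·20 = 1076 J
½mv² = 8778.1 − 1076 = 7702.5 J
v = √(2 × 7702.5/74) = 14.43 m/s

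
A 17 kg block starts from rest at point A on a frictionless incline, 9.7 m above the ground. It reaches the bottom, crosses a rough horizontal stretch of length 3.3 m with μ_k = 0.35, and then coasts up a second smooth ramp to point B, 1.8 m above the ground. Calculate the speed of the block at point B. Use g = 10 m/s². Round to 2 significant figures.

Energy at A: mgh₁ = (17)(10)(9.7) = 1649.0 J
Friction loss: W_f = μ_k mg d = 196.3 J
At B: ½mv² + mgh₂ = mgh₁ − W_f
½mv² = 1649.0 − 196.3 − 306.00 = 1146.7 J
v = √(2 × 1146.7/17) = 11.61 m/s

v = 12 m/s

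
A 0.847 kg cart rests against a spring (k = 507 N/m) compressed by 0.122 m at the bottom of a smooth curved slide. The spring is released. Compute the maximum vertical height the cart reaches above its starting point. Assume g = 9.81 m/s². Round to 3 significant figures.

h = 0.454 m

At maximum height the cart is at rest, so ½kx² = mgh
h = kx²/(2mg) = (507)(0.122)²/(2 × 0.847 × 9.81) = 0.4541 m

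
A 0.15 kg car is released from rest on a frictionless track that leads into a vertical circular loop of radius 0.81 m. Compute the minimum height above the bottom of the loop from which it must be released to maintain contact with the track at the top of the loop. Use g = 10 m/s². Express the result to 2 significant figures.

h = 2.0 m

At the top, for minimum speed gravity alone supplies the centripetal force: mg = mv_top²/r ⇒ v_top² = gr = 8.100 m²/s²
Energy conservation from release height h to the top (height 2r): mgh = ½mv_top² + mg(2r)
h = v_top²/(2g) + 2r = r/2 + 2r = 5r/2 = 2.025 m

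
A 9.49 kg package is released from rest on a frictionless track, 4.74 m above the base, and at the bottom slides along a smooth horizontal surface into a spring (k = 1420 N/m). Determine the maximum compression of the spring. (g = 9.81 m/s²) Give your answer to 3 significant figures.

Energy conservation (no friction) from release to max compression: mgh = ½kx²
x = √(2mgh/k) = √(2 × 9.49 × 9.81 × 4.74 / 1420) = 0.7884 m

x = 0.788 m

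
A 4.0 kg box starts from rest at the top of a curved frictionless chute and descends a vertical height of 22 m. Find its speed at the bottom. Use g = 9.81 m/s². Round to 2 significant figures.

By conservation of mechanical energy, mgh = ½mv²
The mass cancels from both sides.
v = √(2gh) = √(2 × 9.81 × 22) = √431.64 = 20.78 m/s

v = 21 m/s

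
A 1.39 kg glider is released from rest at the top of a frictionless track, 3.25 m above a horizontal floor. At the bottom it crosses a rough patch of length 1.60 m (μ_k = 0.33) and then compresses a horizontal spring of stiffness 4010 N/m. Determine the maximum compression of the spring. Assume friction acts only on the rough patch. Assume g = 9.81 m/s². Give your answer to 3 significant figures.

x = 0.136 m

Initial energy: E₁ = mgh = (1.39)(9.81)(3.25) = 44.317 J
Friction removes W_f = μ_k mg d = (0.33)(1.39)(9.81)(1.60) = 7.200 J
Energy reaching the spring: E = 44.317 − 7.200 = 37.117 J
At max compression ½kx² = E ⇒ x = √(2E/k) = √(2 × 37.117/4010) = 0.1361 m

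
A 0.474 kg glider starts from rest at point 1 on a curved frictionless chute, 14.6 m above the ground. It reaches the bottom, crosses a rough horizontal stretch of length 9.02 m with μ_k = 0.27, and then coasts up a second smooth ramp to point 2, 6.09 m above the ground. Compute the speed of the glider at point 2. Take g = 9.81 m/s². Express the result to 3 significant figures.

Energy at 1: mgh₁ = (0.474)(9.81)(14.6) = 67.889 J
Friction loss: W_f = μ_k mg d = 11.32 J
At 2: ½mv² + mgh₂ = mgh₁ − W_f
½mv² = 67.889 − 11.32 − 28.318 = 28.247 J
v = √(2 × 28.247/0.474) = 10.92 m/s

v = 10.9 m/s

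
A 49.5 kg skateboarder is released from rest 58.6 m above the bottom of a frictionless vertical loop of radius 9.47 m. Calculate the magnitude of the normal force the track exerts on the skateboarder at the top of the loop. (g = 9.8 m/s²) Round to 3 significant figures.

N = 3580 N

Energy from release to top (height 2r): mgh = ½mv_top² + mg(2r)
v_top² = 2g(h − 2r) = 2(9.8)(58.6 − 18.94) = 777.34 m²/s²
At the top, both N and weight point toward the centre: N + mg = mv_top²/r
N = m(v_top²/r − g) = 49.5(777.34/9.47 − 9.8) = 3578 N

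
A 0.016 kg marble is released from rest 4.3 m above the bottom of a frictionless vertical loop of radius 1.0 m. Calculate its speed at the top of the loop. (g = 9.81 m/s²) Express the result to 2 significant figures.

Energy conservation: mgh = ½mv_top² + mg(2r)
v_top² = 2g(h − 2r) = 2(9.81)(4.3 − 2.000) = 45.13
v_top = 6.718 m/s

v = 6.7 m/s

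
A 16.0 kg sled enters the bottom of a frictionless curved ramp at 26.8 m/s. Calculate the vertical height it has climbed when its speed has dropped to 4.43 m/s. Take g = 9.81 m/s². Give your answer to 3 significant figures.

Conservation of energy: ½mv₁² = ½mv₂² + mgh
h = (v₁² − v₂²)/(2g) = (26.8² − 4.43²)/(2 × 9.81) = 35.61 m

h = 35.6 m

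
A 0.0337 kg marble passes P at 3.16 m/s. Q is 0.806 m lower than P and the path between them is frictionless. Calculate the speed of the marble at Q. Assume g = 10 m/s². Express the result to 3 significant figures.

v = 5.11 m/s

By conservation of mechanical energy, ½mv₀² + mgh = ½mv²
v² = v₀² + 2gh = (3.16)² + 2(10)(0.806) = 26.106
v = √26.106 = 5.109 m/s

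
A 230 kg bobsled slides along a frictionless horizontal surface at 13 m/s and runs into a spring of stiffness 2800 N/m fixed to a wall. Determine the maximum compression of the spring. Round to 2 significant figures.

At max compression the bobsled is momentarily at rest: ½mv² = ½kx²
x = v√(m/k) = 13 × √(230/2800) = 3.726 m

x = 3.7 m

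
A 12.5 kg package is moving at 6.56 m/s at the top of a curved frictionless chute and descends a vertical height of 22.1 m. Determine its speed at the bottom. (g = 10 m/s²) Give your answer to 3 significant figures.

v = 22.0 m/s

By conservation of mechanical energy, ½mv₀² + mgh = ½mv²
The mass cancels from both sides.
v² = v₀² + 2gh = (6.56)² + 2(10)(22.1) = 485.03
v = √485.03 = 22.02 m/s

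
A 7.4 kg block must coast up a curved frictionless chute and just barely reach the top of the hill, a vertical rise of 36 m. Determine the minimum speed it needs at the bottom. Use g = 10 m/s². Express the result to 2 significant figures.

At the top it is momentarily at rest, so all KE converts to PE: ½mv² = mgh
v = √(2gh) = √(2 × 10 × 36) = 26.83 m/s

v = 27 m/s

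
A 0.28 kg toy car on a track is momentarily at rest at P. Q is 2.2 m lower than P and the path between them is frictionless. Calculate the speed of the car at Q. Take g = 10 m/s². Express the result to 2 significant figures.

v = 6.6 m/s

Equating total energy at the two states: mgh = ½mv²
v = √(2gh) = √(2 × 10 × 2.2) = √44.000 = 6.633 m/s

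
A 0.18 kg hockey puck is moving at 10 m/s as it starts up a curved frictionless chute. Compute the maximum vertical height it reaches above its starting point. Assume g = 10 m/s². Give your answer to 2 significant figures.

h = 5.0 m

Setting KE at the bottom equal to PE gained: ½mv² = mgh
h = v²/(2g) = 10²/(2 × 10) = 5.000 m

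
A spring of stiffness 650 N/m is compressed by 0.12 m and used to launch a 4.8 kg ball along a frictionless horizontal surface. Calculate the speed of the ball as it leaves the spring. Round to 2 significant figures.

Conservation of energy: ½kx² = ½mv²
v = x√(k/m) = 0.12 × √(650/4.8) = 1.396 m/s

v = 1.4 m/s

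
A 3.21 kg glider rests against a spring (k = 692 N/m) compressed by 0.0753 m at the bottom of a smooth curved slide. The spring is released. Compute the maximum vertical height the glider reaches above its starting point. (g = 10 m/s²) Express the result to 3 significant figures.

h = 0.0611 m

Energy conservation from release to the highest point: ½kx² = mgh
h = kx²/(2mg) = (692)(0.0753)²/(2 × 3.21 × 10) = 0.06112 m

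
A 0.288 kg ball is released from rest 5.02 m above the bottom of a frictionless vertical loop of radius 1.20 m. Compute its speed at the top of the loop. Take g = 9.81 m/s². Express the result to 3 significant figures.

Energy conservation: mgh = ½mv_top² + mg(2r)
v_top² = 2g(h − 2r) = 2(9.81)(5.02 − 2.400) = 51.40
v_top = 7.170 m/s

v = 7.17 m/s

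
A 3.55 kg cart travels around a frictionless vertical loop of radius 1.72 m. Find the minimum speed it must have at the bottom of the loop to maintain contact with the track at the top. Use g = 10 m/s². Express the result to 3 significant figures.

v = 9.27 m/s

At the top: mg = mv_top²/r ⇒ v_top² = gr = 17.20 m²/s²
Energy from bottom to top (height 2r): ½mv_bot² = ½mv_top² + mg(2r)
v_bot² = gr + 4gr = 5gr = 86.00
v_bot = √(5gr) = 9.274 m/s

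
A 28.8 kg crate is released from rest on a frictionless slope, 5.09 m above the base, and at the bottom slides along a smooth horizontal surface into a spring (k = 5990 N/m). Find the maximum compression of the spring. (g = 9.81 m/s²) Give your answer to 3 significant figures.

At max compression the crate is momentarily at rest: mgh = ½kx²
x = √(2mgh/k) = √(2 × 28.8 × 9.81 × 5.09 / 5990) = 0.6929 m

x = 0.693 m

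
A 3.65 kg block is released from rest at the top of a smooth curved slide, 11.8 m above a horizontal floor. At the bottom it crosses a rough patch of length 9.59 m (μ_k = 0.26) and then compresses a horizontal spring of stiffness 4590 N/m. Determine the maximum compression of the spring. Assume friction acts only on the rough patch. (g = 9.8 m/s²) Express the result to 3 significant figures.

Initial energy: E₁ = mgh = (3.65)(9.8)(11.8) = 422.09 J
Friction removes W_f = μ_k mg d = (0.26)(3.65)(9.8)(9.59) = 89.19 J
Energy reaching the spring: E = 422.09 − 89.19 = 332.90 J
At max compression ½kx² = E ⇒ x = √(2E/k) = √(2 × 332.90/4590) = 0.3809 m

x = 0.381 m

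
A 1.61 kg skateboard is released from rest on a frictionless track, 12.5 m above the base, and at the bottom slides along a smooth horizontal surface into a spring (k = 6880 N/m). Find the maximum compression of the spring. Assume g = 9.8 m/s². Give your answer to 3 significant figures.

x = 0.239 m

Energy conservation (no friction) from release to max compression: mgh = ½kx²
x = √(2mgh/k) = √(2 × 1.61 × 9.8 × 12.5 / 6880) = 0.2394 m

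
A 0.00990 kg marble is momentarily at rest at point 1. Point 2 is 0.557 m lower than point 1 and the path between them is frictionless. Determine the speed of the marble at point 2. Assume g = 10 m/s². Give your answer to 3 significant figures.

v = 3.34 m/s

Equating total energy at the two states: mgh = ½mv²
v = √(2gh) = √(2 × 10 × 0.557) = √11.140 = 3.338 m/s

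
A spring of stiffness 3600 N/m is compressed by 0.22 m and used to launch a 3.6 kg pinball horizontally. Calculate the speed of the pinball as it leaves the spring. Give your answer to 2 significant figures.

v = 7.0 m/s

The pinball leaves the spring when the spring is at natural length, so ½kx² = ½mv²
v = x√(k/m) = 0.22 × √(3600/3.6) = 6.957 m/s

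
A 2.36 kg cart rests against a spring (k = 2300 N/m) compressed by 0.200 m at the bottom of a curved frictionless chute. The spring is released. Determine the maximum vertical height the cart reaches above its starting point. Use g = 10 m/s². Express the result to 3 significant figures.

h = 1.95 m

All spring PE becomes gravitational PE at the highest point: ½kx² = mgh
h = kx²/(2mg) = (2300)(0.200)²/(2 × 2.36 × 10) = 1.949 m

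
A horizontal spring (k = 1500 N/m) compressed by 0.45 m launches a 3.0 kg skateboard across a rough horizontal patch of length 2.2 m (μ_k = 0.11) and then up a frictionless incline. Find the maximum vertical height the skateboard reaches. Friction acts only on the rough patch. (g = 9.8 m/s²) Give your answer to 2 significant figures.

Spring energy: E₀ = ½kx² = ½(1500)(0.45)² = 151.88 J
Friction: W_f = μ_k mg d = (0.11)(3.0)(9.8)(2.2) = 7.115 J
Energy at base of ramp: E = 151.88 − 7.115 = 144.76 J
At max height all remaining energy is PE: mgh = E ⇒ h = E/(mg) = 144.76/(3.0 × 9.8) = 4.924 m

h = 4.9 m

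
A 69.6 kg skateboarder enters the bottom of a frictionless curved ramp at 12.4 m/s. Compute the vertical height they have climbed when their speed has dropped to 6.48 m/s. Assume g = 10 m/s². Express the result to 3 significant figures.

h = 5.59 m

Conservation of energy: ½mv₁² = ½mv₂² + mgh
h = (v₁² − v₂²)/(2g) = (12.4² − 6.48²)/(2 × 10) = 5.588 m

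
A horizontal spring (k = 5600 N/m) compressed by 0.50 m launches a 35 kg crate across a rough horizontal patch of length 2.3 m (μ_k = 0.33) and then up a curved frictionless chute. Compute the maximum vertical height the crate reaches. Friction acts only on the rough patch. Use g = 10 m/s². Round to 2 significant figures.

Spring energy: E₀ = ½kx² = ½(5600)(0.50)² = 700.00 J
Friction: W_f = μ_k mg d = (0.33)(35)(10)(2.3) = 265.6 J
Energy at base of ramp: E = 700.00 − 265.6 = 434.35 J
At max height all remaining energy is PE: mgh = E ⇒ h = E/(mg) = 434.35/(35 × 10) = 1.241 m

h = 1.2 m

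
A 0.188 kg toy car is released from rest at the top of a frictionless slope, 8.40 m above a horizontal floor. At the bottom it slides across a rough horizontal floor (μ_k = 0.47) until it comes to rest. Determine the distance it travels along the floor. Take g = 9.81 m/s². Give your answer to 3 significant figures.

d = 17.9 m

Energy at the top = energy at the end + work done against friction:
At rest all PE has been dissipated by friction: mgh = μ_k m g d
d = h/μ_k = 8.40/0.47 = 17.87 m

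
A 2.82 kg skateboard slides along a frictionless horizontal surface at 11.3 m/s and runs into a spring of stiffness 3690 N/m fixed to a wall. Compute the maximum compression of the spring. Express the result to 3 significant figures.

x = 0.312 m

At max compression the skateboard is momentarily at rest: ½mv² = ½kx²
x = v√(m/k) = 11.3 × √(2.82/3690) = 0.3124 m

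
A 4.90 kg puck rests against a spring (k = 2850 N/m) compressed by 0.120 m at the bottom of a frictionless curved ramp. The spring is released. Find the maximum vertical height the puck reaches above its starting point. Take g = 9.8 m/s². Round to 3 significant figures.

h = 0.427 m

Energy conservation from release to the highest point: ½kx² = mgh
h = kx²/(2mg) = (2850)(0.120)²/(2 × 4.90 × 9.8) = 0.4273 m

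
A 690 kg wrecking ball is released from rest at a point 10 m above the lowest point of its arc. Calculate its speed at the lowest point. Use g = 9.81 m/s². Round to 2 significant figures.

v = 14 m/s

Mechanical energy is conserved (no friction): mgh = ½mv²
The mass cancels from both sides.
v = √(2gh) = √(2 × 9.81 × 10) = √196.20 = 14.01 m/s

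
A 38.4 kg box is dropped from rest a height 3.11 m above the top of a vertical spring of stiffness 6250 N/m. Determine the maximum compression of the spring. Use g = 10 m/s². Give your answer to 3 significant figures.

x = 0.683 m

Measuring PE from the top of the relaxed spring, at max compression the box has dropped H + x with zero KE, so:
mg(H + x) = ½kx²
½(6250)x² − (38.4)(10)x − (38.4)(10)(3.11) = 0
3125x² − 384.0x − 1194 = 0
x = [384.0 + √(147456 + 1.4928e+07)]/(2 × 3125) = 0.6827 m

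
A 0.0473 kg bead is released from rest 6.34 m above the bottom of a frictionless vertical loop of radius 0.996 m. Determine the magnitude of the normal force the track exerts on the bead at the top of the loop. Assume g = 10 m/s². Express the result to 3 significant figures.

N = 3.66 N

Energy from release to top (height 2r): mgh = ½mv_top² + mg(2r)
v_top² = 2g(h − 2r) = 2(10)(6.34 − 1.992) = 86.960 m²/s²
At the top, both N and weight point toward the centre: N + mg = mv_top²/r
N = m(v_top²/r − g) = 0.0473(86.960/0.996 − 10) = 3.657 N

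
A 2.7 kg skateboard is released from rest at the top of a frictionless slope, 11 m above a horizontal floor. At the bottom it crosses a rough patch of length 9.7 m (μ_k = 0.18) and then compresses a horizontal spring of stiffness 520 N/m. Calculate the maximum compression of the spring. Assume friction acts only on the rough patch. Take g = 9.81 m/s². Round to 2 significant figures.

Initial energy: E₁ = mgh = (2.7)(9.81)(11) = 291.36 J
Friction removes W_f = μ_k mg d = (0.18)(2.7)(9.81)(9.7) = 46.25 J
Energy reaching the spring: E = 291.36 − 46.25 = 245.11 J
At max compression ½kx² = E ⇒ x = √(2E/k) = √(2 × 245.11/520) = 0.9709 m

x = 0.97 m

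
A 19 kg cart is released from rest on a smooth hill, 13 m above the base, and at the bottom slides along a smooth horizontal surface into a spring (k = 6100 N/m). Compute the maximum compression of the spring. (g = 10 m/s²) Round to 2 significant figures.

x = 0.90 m

Energy conservation (no friction) from release to max compression: mgh = ½kx²
x = √(2mgh/k) = √(2 × 19 × 10 × 13 / 6100) = 0.8999 m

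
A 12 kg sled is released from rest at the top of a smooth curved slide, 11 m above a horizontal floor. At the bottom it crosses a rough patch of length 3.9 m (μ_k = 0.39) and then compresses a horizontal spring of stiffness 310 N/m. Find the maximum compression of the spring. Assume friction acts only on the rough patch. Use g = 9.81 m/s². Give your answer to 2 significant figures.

x = 2.7 m

Initial energy: E₁ = mgh = (12)(9.81)(11) = 1294.9 J
Friction removes W_f = μ_k mg d = (0.39)(12)(9.81)(3.9) = 179.1 J
Energy reaching the spring: E = 1294.9 − 179.1 = 1115.9 J
At max compression ½kx² = E ⇒ x = √(2E/k) = √(2 × 1115.9/310) = 2.683 m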